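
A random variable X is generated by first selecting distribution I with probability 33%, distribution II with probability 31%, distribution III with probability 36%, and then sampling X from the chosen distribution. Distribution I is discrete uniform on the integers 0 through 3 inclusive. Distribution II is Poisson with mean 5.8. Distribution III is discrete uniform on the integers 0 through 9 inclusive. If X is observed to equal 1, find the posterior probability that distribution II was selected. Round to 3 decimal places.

0.044

Likelihoods P(X=1 | ·): I: 0.25; II: 0.0175598; III: 0.1.
Posterior ∝ prior × likelihood. Numerator for II: 0.31·0.0175598 = 0.00544354.
Normalizing constant: 0.33·0.25 + 0.31·0.0175598 + 0.36·0.1 = 0.123944.
P(II | observation) = 0.00544354 / 0.123944 = 0.0439195.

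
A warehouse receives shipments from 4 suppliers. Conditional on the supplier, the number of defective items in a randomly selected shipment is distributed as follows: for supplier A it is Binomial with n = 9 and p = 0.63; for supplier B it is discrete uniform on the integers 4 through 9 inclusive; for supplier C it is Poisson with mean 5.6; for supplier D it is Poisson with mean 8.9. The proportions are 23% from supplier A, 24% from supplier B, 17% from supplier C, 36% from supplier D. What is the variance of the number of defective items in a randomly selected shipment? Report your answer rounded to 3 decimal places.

Per component, A: μ=5.67, E[X²]=34.2468; B: μ=6.5, E[X²]=45.1667; C: μ=5.6, E[X²]=36.96; D: μ=8.9, E[X²]=88.11.
E[X] = 0.23·5.67 + 0.24·6.5 + 0.17·5.6 + 0.36·8.9 = 7.0201.
E[X²] = 0.23·34.2468 + 0.24·45.1667 + 0.17·36.96 + 0.36·88.11 = 56.7196.
Var(X) = E[X²] − (E[X])² = 56.7196 − 49.2818 = 7.43776.

7.438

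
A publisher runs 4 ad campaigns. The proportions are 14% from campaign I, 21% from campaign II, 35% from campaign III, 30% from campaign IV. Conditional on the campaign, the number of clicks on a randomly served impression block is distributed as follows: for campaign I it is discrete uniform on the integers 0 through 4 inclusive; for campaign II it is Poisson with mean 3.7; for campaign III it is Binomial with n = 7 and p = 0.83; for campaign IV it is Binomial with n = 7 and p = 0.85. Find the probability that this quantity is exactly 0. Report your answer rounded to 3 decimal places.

0.033

Conditional on each campaign, P(X = 0): I: 0.2; II: 0.0247235; III: 4.10339e-06; IV: 1.70859e-06.
By total probability, P(X = 0) = 0.14·0.2 + 0.21·0.0247235 + 0.35·4.10339e-06 + 0.3·1.70859e-06 = 0.0331939.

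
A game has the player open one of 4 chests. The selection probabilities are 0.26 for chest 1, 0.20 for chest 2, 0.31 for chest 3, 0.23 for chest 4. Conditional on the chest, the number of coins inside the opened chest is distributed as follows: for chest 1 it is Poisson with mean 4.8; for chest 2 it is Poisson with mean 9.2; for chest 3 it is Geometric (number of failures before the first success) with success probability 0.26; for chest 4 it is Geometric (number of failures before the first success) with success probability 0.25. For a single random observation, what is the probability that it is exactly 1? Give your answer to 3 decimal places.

Conditional on each chest, P(X = 1): 1: 0.0395028; 2: 0.000929562; 3: 0.1924; 4: 0.1875.
By total probability, P(X = 1) = 0.26·0.0395028 + 0.2·0.000929562 + 0.31·0.1924 + 0.23·0.1875 = 0.113226.

0.113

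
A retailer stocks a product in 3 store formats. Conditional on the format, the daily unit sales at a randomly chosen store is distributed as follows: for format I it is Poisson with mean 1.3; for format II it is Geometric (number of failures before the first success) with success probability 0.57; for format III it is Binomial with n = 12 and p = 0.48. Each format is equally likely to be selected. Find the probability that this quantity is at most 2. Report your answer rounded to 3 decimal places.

Conditional on each format, P(X ≤ 2): I: 0.857112; II: 0.920493; III: 0.0267022.
By total probability, P(X ≤ 2) = 0.333333·0.857112 + 0.333333·0.920493 + 0.333333·0.0267022 = 0.601436.

0.601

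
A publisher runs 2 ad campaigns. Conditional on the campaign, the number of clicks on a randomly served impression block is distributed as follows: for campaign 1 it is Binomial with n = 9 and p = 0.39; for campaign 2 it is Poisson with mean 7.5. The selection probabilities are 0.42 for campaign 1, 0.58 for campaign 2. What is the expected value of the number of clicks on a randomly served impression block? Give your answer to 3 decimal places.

5.824

Component means — 1: 3.51; 2: 7.5.
E[X] = 0.42·3.51 + 0.58·7.5 = 5.8242.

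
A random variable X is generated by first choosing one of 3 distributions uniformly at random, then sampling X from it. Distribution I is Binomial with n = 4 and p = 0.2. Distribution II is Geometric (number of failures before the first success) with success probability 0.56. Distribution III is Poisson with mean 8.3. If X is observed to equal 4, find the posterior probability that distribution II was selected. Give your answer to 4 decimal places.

Likelihoods P(X=4 | ·): I: 0.0016; II: 0.0209893; III: 0.0491425.
Posterior ∝ prior × likelihood. Numerator for II: 0.333333·0.0209893 = 0.00699645.
Normalizing constant: 0.333333·0.0016 + 0.333333·0.0209893 + 0.333333·0.0491425 = 0.0239106.
P(II | observation) = 0.00699645 / 0.0239106 = 0.292609.

0.2926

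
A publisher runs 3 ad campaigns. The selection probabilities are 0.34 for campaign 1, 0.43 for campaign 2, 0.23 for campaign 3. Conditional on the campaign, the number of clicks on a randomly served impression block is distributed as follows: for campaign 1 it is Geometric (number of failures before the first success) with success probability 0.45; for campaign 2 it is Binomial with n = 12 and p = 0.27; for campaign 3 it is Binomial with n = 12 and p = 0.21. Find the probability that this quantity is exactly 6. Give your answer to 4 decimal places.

Conditional on each campaign, P(X = 6): 1: 0.0124563; 2: 0.0541741; 3: 0.0192642.
By total probability, P(X = 6) = 0.34·0.0124563 + 0.43·0.0541741 + 0.23·0.0192642 = 0.0319608.

0.0320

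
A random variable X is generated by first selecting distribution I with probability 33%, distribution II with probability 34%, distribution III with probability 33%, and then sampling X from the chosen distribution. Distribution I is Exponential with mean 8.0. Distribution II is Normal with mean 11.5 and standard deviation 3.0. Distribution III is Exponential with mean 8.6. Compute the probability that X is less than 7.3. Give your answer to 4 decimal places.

0.4137

Conditional on each component, P(X < 7.3): I: 0.598481; II: 0.0807567; III: 0.572088.
By total probability, P(X < 7.3) = 0.33·0.598481 + 0.34·0.0807567 + 0.33·0.572088 = 0.413745.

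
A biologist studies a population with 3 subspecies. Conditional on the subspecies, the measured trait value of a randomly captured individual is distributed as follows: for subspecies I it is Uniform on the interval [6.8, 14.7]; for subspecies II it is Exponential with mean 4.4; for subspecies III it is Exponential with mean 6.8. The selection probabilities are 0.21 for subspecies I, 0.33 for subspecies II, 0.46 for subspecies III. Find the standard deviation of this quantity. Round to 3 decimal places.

Per component, I: μ=10.75, E[X²]=120.763; II: μ=4.4, E[X²]=38.72; III: μ=6.8, E[X²]=92.48.
E[X] = 0.21·10.75 + 0.33·4.4 + 0.46·6.8 = 6.8375.
E[X²] = 0.21·120.763 + 0.33·38.72 + 0.46·92.48 = 80.6787.
Var(X) = E[X²] − (E[X])² = 80.6787 − 46.7514 = 33.9273.
SD(X) = √33.9273 = 5.82471.

5.825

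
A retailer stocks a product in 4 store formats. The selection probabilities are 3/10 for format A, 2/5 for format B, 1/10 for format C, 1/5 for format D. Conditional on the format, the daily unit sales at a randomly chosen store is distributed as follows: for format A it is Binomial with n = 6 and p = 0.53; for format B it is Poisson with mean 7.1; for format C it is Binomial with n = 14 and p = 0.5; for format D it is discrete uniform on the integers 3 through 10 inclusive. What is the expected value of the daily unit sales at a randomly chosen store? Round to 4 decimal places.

5.7940

Component means — A: 3.18; B: 7.1; C: 7; D: 6.5.
E[X] = 0.3·3.18 + 0.4·7.1 + 0.1·7 + 0.2·6.5 = 5.794.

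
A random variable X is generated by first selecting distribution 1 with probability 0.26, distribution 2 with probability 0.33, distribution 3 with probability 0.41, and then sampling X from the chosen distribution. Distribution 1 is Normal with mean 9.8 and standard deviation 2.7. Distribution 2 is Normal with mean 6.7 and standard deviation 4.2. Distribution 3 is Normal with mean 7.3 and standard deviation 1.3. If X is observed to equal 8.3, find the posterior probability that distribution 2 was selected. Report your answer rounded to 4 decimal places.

Likelihoods f(8.3 | ·): 1: 0.126627; 2: 0.088338; 3: 0.228285.
Posterior ∝ prior × likelihood. Numerator for 2: 0.33·0.088338 = 0.0291515.
Normalizing constant: 0.26·0.126627 + 0.33·0.088338 + 0.41·0.228285 = 0.155671.
P(2 | observation) = 0.0291515 / 0.155671 = 0.187263.

0.1873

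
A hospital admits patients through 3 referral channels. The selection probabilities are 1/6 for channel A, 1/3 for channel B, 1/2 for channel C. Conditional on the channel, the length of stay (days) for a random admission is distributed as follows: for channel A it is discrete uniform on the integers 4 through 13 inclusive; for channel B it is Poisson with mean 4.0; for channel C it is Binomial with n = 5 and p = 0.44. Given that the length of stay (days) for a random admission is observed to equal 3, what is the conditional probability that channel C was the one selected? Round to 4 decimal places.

0.6722

Likelihoods P(X=3 | ·): A: 0; B: 0.195367; C: 0.267137.
Posterior ∝ prior × likelihood. Numerator for C: 0.5·0.267137 = 0.133569.
Normalizing constant: 0.166667·0 + 0.333333·0.195367 + 0.5·0.267137 = 0.198691.
P(C | observation) = 0.133569 / 0.198691 = 0.672243.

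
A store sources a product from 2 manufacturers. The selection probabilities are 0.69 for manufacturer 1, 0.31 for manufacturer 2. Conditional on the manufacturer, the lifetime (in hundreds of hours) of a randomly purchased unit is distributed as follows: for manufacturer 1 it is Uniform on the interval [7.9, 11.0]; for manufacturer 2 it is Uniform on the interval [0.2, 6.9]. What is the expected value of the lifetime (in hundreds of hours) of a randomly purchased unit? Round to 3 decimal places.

7.621

Component means — 1: 9.45; 2: 3.55.
E[X] = 0.69·9.45 + 0.31·3.55 = 7.621.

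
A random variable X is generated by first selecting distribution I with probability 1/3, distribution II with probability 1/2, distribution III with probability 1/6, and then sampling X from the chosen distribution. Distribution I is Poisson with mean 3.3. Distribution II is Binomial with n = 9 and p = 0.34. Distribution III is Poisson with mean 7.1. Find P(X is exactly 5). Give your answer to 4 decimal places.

0.1151

Conditional on each component, P(X = 5): I: 0.120286; II: 0.108628; III: 0.124057.
By total probability, P(X = 5) = 0.333333·0.120286 + 0.5·0.108628 + 0.166667·0.124057 = 0.115085.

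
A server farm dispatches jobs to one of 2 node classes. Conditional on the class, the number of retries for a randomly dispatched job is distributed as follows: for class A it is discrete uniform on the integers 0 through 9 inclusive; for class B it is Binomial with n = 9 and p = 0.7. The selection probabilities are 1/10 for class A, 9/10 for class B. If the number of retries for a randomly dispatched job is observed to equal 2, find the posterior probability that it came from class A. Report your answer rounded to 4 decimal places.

Likelihoods P(X=2 | ·): A: 0.1; B: 0.00385787.
Posterior ∝ prior × likelihood. Numerator for A: 0.1·0.1 = 0.01.
Normalizing constant: 0.1·0.1 + 0.9·0.00385787 = 0.0134721.
P(A | observation) = 0.01 / 0.0134721 = 0.742276.

0.7423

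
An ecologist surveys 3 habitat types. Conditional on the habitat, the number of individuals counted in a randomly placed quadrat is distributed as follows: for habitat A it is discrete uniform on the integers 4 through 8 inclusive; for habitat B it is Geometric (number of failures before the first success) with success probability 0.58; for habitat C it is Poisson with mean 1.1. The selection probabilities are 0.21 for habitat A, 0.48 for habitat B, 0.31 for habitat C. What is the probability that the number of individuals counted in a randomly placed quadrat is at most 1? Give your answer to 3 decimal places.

Conditional on each habitat, P(X ≤ 1): A: 0; B: 0.8236; C: 0.699029.
By total probability, P(X ≤ 1) = 0.21·0 + 0.48·0.8236 + 0.31·0.699029 = 0.612027.

0.612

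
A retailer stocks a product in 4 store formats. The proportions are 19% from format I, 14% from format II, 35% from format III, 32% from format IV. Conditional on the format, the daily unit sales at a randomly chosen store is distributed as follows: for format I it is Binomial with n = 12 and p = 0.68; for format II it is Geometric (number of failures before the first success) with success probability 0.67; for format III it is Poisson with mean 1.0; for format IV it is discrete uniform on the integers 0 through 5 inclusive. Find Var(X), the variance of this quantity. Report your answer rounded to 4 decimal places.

Per component, I: μ=8.16, E[X²]=69.1968; II: μ=0.492537, E[X²]=0.977723; III: μ=1, E[X²]=2; IV: μ=2.5, E[X²]=9.16667.
E[X] = 0.19·8.16 + 0.14·0.492537 + 0.35·1 + 0.32·2.5 = 2.76936.
E[X²] = 0.19·69.1968 + 0.14·0.977723 + 0.35·2 + 0.32·9.16667 = 16.9176.
Var(X) = E[X²] − (E[X])² = 16.9176 − 7.66933 = 9.24828.

9.2483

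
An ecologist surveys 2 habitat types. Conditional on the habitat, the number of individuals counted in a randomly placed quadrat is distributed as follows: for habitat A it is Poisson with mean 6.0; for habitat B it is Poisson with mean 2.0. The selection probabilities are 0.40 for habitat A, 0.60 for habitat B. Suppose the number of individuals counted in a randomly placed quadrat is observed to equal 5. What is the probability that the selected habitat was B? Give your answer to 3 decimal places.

Likelihoods P(X=5 | ·): A: 0.160623; B: 0.0360894.
Posterior ∝ prior × likelihood. Numerator for B: 0.6·0.0360894 = 0.0216536.
Normalizing constant: 0.4·0.160623 + 0.6·0.0360894 = 0.0859029.
P(B | observation) = 0.0216536 / 0.0859029 = 0.252071.

0.252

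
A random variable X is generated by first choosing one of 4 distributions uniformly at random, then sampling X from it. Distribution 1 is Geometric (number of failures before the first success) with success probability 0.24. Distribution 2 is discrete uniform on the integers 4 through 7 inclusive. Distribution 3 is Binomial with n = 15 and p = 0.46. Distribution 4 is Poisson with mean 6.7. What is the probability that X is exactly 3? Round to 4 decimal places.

Conditional on each component, P(X = 3): 1: 0.105354; 2: 0; 3: 0.0272276; 4: 0.0617021.
By total probability, P(X = 3) = 0.25·0.105354 + 0.25·0 + 0.25·0.0272276 + 0.25·0.0617021 = 0.048571.

0.0486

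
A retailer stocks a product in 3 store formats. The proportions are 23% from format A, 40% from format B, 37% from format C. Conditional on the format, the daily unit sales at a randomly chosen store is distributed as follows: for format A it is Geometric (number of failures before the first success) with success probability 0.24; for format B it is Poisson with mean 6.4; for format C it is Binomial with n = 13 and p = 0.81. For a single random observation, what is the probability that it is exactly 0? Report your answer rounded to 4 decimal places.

0.0559

Conditional on each format, P(X = 0): A: 0.24; B: 0.00166156; C: 4.2053e-10.
By total probability, P(X = 0) = 0.23·0.24 + 0.4·0.00166156 + 0.37·4.2053e-10 = 0.0558646.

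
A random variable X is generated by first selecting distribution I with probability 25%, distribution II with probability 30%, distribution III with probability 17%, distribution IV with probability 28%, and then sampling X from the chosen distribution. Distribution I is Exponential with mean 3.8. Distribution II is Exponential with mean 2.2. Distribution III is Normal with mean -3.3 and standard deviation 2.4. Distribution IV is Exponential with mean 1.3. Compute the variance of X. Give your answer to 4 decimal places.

Per component, I: μ=3.8, E[X²]=28.88; II: μ=2.2, E[X²]=9.68; III: μ=-3.3, E[X²]=16.65; IV: μ=1.3, E[X²]=3.38.
E[X] = 0.25·3.8 + 0.3·2.2 + 0.17·-3.3 + 0.28·1.3 = 1.413.
E[X²] = 0.25·28.88 + 0.3·9.68 + 0.17·16.65 + 0.28·3.38 = 13.9009.
Var(X) = E[X²] − (E[X])² = 13.9009 − 1.99657 = 11.9043.

11.9043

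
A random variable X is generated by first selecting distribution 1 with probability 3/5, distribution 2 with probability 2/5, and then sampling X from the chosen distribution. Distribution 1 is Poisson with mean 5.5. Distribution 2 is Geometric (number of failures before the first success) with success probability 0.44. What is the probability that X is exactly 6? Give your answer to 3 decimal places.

Conditional on each component, P(X = 6): 1: 0.157117; 2: 0.01357.
By total probability, P(X = 6) = 0.6·0.157117 + 0.4·0.01357 = 0.0996984.

0.100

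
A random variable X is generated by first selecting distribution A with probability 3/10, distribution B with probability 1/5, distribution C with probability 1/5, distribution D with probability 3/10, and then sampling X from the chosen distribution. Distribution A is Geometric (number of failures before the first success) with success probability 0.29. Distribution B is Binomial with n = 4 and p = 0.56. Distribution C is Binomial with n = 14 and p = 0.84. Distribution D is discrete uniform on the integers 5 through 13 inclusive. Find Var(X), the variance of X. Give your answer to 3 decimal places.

20.999

Per component, A: μ=2.44828, E[X²]=14.4364; B: μ=2.24, E[X²]=6.0032; C: μ=11.76, E[X²]=140.179; D: μ=9, E[X²]=87.6667.
E[X] = 0.3·2.44828 + 0.2·2.24 + 0.2·11.76 + 0.3·9 = 6.23448.
E[X²] = 0.3·14.4364 + 0.2·6.0032 + 0.2·140.179 + 0.3·87.6667 = 59.8674.
Var(X) = E[X²] − (E[X])² = 59.8674 − 38.8688 = 20.9986.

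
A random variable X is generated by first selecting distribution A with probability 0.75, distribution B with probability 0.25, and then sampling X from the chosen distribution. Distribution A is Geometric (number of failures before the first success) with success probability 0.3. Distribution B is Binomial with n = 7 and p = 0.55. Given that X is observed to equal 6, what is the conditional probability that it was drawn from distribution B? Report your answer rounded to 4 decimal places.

Likelihoods P(X=6 | ·): A: 0.0352947; B: 0.087194.
Posterior ∝ prior × likelihood. Numerator for B: 0.25·0.087194 = 0.0217985.
Normalizing constant: 0.75·0.0352947 + 0.25·0.087194 = 0.0482695.
P(B | observation) = 0.0217985 / 0.0482695 = 0.4516.

0.4516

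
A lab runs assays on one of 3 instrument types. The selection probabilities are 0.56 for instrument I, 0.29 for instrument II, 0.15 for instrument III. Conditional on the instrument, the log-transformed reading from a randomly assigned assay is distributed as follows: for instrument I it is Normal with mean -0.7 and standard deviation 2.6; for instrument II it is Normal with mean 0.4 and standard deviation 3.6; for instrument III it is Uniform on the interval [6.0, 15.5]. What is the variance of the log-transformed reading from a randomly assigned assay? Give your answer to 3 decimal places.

24.541

Per component, I: μ=-0.7, E[X²]=7.25; II: μ=0.4, E[X²]=13.12; III: μ=10.75, E[X²]=123.083.
E[X] = 0.56·-0.7 + 0.29·0.4 + 0.15·10.75 = 1.3365.
E[X²] = 0.56·7.25 + 0.29·13.12 + 0.15·123.083 = 26.3273.
Var(X) = E[X²] − (E[X])² = 26.3273 − 1.78623 = 24.5411.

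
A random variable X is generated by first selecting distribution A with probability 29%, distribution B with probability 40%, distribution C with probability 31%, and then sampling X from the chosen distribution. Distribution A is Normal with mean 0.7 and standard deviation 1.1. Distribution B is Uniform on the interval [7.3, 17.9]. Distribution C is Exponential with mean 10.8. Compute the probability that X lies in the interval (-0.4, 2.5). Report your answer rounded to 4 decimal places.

0.2933

Conditional on each component, P(-0.4 < X < 2.5): A: 0.790463; B: 0; C: 0.206643.
By total probability, P(-0.4 < X < 2.5) = 0.29·0.790463 + 0.4·0 + 0.31·0.206643 = 0.293293.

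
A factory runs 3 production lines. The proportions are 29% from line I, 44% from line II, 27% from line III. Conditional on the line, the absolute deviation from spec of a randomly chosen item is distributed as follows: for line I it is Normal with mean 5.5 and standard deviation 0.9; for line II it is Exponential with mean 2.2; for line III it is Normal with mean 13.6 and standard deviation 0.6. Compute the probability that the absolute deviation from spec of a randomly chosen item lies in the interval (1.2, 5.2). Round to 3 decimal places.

Conditional on each line, P(1.2 < X < 5.2): I: 0.36944; II: 0.485501; III: 0.
By total probability, P(1.2 < X < 5.2) = 0.29·0.36944 + 0.44·0.485501 + 0.27·0 = 0.320758.

0.321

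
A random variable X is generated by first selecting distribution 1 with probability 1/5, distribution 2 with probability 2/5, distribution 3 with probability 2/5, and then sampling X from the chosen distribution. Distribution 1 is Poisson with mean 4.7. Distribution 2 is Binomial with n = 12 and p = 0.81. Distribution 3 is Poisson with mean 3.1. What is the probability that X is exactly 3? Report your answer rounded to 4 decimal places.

0.1210

Conditional on each component, P(X = 3): 1: 0.157383; 2: 3.77277e-05; 3: 0.223677.
By total probability, P(X = 3) = 0.2·0.157383 + 0.4·3.77277e-05 + 0.4·0.223677 = 0.120962.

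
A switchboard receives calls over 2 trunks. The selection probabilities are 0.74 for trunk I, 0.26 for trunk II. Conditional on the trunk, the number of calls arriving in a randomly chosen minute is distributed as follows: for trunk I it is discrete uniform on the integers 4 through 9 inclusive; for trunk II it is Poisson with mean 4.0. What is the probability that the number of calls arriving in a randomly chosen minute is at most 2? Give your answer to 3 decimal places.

Conditional on each trunk, P(X ≤ 2): I: 0; II: 0.238103.
By total probability, P(X ≤ 2) = 0.74·0 + 0.26·0.238103 = 0.0619069.

0.062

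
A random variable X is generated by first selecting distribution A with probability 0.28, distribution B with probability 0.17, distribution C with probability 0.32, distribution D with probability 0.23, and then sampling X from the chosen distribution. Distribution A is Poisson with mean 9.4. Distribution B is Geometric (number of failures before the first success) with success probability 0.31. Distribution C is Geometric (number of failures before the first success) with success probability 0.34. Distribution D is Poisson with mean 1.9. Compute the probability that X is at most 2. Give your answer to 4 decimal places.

Conditional on each component, P(X ≤ 2): A: 0.00451508; B: 0.671491; C: 0.712504; D: 0.70372.
By total probability, P(X ≤ 2) = 0.28·0.00451508 + 0.17·0.671491 + 0.32·0.712504 + 0.23·0.70372 = 0.505275.

0.5053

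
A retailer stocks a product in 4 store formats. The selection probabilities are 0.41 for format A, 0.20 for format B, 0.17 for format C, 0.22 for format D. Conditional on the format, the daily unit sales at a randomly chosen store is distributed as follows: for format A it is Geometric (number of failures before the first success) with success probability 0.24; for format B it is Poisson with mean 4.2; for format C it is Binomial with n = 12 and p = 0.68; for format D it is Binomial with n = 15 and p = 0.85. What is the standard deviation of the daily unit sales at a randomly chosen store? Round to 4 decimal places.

4.6649

Per component, A: μ=3.16667, E[X²]=23.2222; B: μ=4.2, E[X²]=21.84; C: μ=8.16, E[X²]=69.1968; D: μ=12.75, E[X²]=164.475.
E[X] = 0.41·3.16667 + 0.2·4.2 + 0.17·8.16 + 0.22·12.75 = 6.33053.
E[X²] = 0.41·23.2222 + 0.2·21.84 + 0.17·69.1968 + 0.22·164.475 = 61.8371.
Var(X) = E[X²] − (E[X])² = 61.8371 − 40.0757 = 21.7614.
SD(X) = √21.7614 = 4.66491.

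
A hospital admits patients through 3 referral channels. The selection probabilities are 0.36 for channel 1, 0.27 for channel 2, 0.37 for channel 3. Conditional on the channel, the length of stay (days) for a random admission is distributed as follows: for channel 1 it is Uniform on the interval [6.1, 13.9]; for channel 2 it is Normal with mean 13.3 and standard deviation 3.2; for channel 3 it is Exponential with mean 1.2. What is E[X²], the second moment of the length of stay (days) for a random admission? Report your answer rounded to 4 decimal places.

For each component E[X²] = Var + (mean)², giving 1: 105.07; 2: 187.13; 3: 2.88.
Overall E[X²] = 0.36·105.07 + 0.27·187.13 + 0.37·2.88 = 89.4159.

89.4159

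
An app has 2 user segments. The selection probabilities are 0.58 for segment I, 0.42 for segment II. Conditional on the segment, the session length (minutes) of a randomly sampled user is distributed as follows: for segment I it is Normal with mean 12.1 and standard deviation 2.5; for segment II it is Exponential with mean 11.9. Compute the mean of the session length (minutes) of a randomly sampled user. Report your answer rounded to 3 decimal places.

Component means — I: 12.1; II: 11.9.
E[X] = 0.58·12.1 + 0.42·11.9 = 12.016.

12.016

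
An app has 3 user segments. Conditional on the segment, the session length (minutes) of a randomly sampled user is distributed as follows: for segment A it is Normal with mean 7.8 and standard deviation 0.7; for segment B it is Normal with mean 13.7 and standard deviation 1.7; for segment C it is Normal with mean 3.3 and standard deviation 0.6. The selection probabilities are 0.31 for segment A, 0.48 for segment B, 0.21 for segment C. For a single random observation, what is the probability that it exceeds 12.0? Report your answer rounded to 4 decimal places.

Conditional on each segment, P(X > 12.0): A: 9.86588e-10; B: 0.841345; C: 0.
By total probability, P(X > 12.0) = 0.31·9.86588e-10 + 0.48·0.841345 + 0.21·0 = 0.403845.

0.4038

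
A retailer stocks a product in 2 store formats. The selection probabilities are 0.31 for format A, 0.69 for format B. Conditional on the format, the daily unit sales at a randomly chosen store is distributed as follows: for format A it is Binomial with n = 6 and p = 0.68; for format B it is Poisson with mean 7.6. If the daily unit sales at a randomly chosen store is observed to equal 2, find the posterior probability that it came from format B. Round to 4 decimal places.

Likelihoods P(X=2 | ·): A: 0.0727292; B: 0.014453.
Posterior ∝ prior × likelihood. Numerator for B: 0.69·0.014453 = 0.0099726.
Normalizing constant: 0.31·0.0727292 + 0.69·0.014453 = 0.0325187.
P(B | observation) = 0.0099726 / 0.0325187 = 0.306673.

0.3067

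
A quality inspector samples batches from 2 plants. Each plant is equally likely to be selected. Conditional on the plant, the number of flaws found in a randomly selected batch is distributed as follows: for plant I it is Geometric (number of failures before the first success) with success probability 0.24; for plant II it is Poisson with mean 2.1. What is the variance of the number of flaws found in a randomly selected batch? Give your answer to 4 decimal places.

7.9317

Per component, I: μ=3.16667, E[X²]=23.2222; II: μ=2.1, E[X²]=6.51.
E[X] = 0.5·3.16667 + 0.5·2.1 = 2.63333.
E[X²] = 0.5·23.2222 + 0.5·6.51 = 14.8661.
Var(X) = E[X²] − (E[X])² = 14.8661 − 6.93444 = 7.93167.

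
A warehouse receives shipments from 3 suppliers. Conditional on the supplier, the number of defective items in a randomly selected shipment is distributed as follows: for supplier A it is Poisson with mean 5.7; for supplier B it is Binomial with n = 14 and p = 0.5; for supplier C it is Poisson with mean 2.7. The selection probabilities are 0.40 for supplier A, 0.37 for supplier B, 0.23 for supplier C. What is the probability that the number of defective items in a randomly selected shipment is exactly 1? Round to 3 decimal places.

Conditional on each supplier, P(X = 1): A: 0.019072; B: 0.000854492; C: 0.181455.
By total probability, P(X = 1) = 0.4·0.019072 + 0.37·0.000854492 + 0.23·0.181455 = 0.0496796.

0.050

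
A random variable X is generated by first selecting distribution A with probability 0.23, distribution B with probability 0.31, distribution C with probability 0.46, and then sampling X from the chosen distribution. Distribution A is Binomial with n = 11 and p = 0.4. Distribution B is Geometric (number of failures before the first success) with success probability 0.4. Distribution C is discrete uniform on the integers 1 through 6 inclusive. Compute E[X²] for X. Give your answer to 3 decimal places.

13.897

For each component E[X²] = Var + (mean)², giving A: 22; B: 6; C: 15.1667.
Overall E[X²] = 0.23·22 + 0.31·6 + 0.46·15.1667 = 13.8967.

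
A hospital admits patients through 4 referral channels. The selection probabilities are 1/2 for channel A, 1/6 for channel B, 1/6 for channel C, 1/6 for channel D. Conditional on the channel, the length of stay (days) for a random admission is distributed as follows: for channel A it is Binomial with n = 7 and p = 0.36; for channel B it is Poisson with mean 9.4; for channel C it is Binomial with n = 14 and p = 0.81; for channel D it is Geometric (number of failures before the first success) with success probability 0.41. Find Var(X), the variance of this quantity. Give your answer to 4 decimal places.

Per component, A: μ=2.52, E[X²]=7.9632; B: μ=9.4, E[X²]=97.76; C: μ=11.34, E[X²]=130.75; D: μ=1.43902, E[X²]=5.58061.
E[X] = 0.5·2.52 + 0.166667·9.4 + 0.166667·11.34 + 0.166667·1.43902 = 4.9565.
E[X²] = 0.5·7.9632 + 0.166667·97.76 + 0.166667·130.75 + 0.166667·5.58061 = 42.9967.
Var(X) = E[X²] − (E[X])² = 42.9967 − 24.5669 = 18.4298.

18.4298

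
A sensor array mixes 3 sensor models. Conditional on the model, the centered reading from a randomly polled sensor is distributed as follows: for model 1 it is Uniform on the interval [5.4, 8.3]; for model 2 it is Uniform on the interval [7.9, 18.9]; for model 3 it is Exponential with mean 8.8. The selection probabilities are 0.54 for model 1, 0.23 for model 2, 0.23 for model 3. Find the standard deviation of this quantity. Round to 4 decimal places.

5.2373

Per component, 1: μ=6.85, E[X²]=47.6233; 2: μ=13.4, E[X²]=189.643; 3: μ=8.8, E[X²]=154.88.
E[X] = 0.54·6.85 + 0.23·13.4 + 0.23·8.8 = 8.805.
E[X²] = 0.54·47.6233 + 0.23·189.643 + 0.23·154.88 = 104.957.
Var(X) = E[X²] − (E[X])² = 104.957 − 77.528 = 27.4289.
SD(X) = √27.4289 = 5.23726.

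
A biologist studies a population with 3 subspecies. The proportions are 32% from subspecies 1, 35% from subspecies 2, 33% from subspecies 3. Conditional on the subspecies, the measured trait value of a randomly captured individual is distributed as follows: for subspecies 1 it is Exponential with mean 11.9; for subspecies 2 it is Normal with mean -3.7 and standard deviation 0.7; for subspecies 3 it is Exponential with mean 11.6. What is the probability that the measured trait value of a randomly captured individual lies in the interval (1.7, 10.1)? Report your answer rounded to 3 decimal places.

0.287

Conditional on each subspecies, P(1.7 < X < 10.1): 1: 0.438924; 2: 6.10623e-15; 3: 0.445018.
By total probability, P(1.7 < X < 10.1) = 0.32·0.438924 + 0.35·6.10623e-15 + 0.33·0.445018 = 0.287312.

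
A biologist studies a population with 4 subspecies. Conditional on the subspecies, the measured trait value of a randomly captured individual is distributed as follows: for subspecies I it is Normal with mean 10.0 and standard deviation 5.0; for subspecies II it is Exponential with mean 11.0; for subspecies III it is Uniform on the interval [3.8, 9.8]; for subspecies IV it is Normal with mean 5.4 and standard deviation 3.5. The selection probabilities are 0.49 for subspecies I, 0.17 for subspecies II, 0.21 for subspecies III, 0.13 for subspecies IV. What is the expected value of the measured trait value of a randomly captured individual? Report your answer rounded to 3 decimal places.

8.900

Component means — I: 10; II: 11; III: 6.8; IV: 5.4.
E[X] = 0.49·10 + 0.17·11 + 0.21·6.8 + 0.13·5.4 = 8.9.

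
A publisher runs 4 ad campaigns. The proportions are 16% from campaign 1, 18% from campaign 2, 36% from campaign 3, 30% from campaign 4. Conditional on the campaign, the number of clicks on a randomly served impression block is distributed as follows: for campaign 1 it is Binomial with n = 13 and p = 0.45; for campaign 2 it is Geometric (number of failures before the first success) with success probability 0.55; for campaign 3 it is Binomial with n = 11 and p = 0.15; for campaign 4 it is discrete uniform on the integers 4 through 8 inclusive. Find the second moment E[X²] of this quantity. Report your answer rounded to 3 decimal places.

For each component E[X²] = Var + (mean)², giving 1: 37.44; 2: 2.15702; 3: 4.125; 4: 38.
Overall E[X²] = 0.16·37.44 + 0.18·2.15702 + 0.36·4.125 + 0.3·38 = 19.2637.

19.264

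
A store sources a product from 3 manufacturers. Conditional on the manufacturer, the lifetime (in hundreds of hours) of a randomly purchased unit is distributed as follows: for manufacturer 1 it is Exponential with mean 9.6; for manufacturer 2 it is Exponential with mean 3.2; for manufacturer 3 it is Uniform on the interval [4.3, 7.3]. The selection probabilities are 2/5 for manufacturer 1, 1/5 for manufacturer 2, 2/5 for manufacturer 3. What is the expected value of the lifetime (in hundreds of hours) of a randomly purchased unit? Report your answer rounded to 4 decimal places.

Component means — 1: 9.6; 2: 3.2; 3: 5.8.
E[X] = 0.4·9.6 + 0.2·3.2 + 0.4·5.8 = 6.8.

6.8000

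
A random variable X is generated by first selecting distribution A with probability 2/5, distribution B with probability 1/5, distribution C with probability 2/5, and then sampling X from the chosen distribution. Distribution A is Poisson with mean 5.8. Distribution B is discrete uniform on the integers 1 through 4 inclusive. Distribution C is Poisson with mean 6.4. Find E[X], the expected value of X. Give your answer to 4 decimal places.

Component means — A: 5.8; B: 2.5; C: 6.4.
E[X] = 0.4·5.8 + 0.2·2.5 + 0.4·6.4 = 5.38.

5.3800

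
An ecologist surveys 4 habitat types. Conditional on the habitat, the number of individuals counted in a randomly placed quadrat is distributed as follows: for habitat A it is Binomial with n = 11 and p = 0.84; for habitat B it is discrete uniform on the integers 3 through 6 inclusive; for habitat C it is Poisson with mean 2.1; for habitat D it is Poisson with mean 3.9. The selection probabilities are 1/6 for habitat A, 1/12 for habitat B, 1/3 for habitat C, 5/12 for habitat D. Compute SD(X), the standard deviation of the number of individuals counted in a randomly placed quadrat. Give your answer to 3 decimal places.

Per component, A: μ=9.24, E[X²]=86.856; B: μ=4.5, E[X²]=21.5; C: μ=2.1, E[X²]=6.51; D: μ=3.9, E[X²]=19.11.
E[X] = 0.166667·9.24 + 0.0833333·4.5 + 0.333333·2.1 + 0.416667·3.9 = 4.24.
E[X²] = 0.166667·86.856 + 0.0833333·21.5 + 0.333333·6.51 + 0.416667·19.11 = 26.4002.
Var(X) = E[X²] − (E[X])² = 26.4002 − 17.9776 = 8.42257.
SD(X) = √8.42257 = 2.90217.

2.902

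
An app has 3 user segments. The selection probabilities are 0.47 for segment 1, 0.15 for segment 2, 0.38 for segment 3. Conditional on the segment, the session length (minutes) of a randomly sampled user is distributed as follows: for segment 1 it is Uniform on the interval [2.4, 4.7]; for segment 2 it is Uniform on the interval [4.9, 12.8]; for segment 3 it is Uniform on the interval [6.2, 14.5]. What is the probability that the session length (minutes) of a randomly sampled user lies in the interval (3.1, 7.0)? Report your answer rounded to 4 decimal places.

Conditional on each segment, P(3.1 < X < 7.0): 1: 0.695652; 2: 0.265823; 3: 0.0963855.
By total probability, P(3.1 < X < 7.0) = 0.47·0.695652 + 0.15·0.265823 + 0.38·0.0963855 = 0.403456.

0.4035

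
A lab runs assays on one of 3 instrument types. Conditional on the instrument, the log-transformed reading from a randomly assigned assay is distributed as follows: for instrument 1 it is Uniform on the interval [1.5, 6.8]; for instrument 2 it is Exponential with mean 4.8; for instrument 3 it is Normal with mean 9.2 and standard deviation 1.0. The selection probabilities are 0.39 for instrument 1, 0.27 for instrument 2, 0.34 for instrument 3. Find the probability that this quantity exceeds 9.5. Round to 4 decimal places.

0.1672

Conditional on each instrument, P(X > 9.5): 1: 0; 2: 0.138184; 3: 0.382089.
By total probability, P(X > 9.5) = 0.39·0 + 0.27·0.138184 + 0.34·0.382089 = 0.16722.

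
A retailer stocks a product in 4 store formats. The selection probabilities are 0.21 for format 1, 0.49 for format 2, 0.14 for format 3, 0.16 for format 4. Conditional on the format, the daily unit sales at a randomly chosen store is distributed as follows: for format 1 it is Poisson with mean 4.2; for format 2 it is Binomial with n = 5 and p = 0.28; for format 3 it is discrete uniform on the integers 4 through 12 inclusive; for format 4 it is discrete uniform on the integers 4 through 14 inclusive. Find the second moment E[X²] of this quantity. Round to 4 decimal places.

For each component E[X²] = Var + (mean)², giving 1: 21.84; 2: 2.968; 3: 70.6667; 4: 91.
Overall E[X²] = 0.21·21.84 + 0.49·2.968 + 0.14·70.6667 + 0.16·91 = 30.4941.

30.4941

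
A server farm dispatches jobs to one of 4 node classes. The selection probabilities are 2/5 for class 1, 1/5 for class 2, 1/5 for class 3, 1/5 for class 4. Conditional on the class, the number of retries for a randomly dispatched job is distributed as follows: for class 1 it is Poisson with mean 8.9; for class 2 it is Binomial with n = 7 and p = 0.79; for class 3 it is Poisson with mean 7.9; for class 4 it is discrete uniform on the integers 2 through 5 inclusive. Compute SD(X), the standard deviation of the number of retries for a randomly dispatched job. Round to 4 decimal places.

Per component, 1: μ=8.9, E[X²]=88.11; 2: μ=5.53, E[X²]=31.7422; 3: μ=7.9, E[X²]=70.31; 4: μ=3.5, E[X²]=13.5.
E[X] = 0.4·8.9 + 0.2·5.53 + 0.2·7.9 + 0.2·3.5 = 6.946.
E[X²] = 0.4·88.11 + 0.2·31.7422 + 0.2·70.31 + 0.2·13.5 = 58.3544.
Var(X) = E[X²] − (E[X])² = 58.3544 − 48.2469 = 10.1075.
SD(X) = √10.1075 = 3.17923.

3.1792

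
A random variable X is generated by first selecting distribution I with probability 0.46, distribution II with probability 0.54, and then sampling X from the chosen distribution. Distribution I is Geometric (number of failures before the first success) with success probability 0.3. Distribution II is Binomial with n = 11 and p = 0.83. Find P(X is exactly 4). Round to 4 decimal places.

0.0335

Conditional on each component, P(X = 4): I: 0.07203; II: 0.000642641.
By total probability, P(X = 4) = 0.46·0.07203 + 0.54·0.000642641 = 0.0334808.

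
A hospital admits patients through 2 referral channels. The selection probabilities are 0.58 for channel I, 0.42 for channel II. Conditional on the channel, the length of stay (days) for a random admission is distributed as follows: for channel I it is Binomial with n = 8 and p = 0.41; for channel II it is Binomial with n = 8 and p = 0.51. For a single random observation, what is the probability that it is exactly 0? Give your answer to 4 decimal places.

Conditional on each channel, P(X = 0): I: 0.014683; II: 0.00332329.
By total probability, P(X = 0) = 0.58·0.014683 + 0.42·0.00332329 = 0.00991195.

0.0099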